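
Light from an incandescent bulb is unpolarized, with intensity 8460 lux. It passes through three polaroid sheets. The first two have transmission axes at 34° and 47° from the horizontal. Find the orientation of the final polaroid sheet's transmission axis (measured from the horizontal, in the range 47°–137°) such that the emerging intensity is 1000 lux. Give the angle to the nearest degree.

θ ≈ 107°

Unpolarized light through the first polarizer → I₁ = ½ I₀, now polarized at 34°.
I₂ = I₁ cos²(47° − 34°) = 0.5 I₀ · cos²(13°) = 0.4747 I₀.
Target fraction: 1000 / 8460 lux = 0.1182 of I₀.
Need I₃/I₀ = 0.1182, so cos²(θ − 47°) = 0.1182 / 0.4747 = 0.249.
θ − 47° = arccos(√0.249) = 60.1°, giving θ ≈ 47 + 60.1 = 107.1°.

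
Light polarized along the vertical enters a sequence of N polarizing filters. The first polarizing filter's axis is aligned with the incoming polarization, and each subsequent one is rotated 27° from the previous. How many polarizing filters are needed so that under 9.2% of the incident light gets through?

First polarizer is aligned with the polarization: full transmission.
Each further stage multiplies by cos²(27°) = 0.7939.
After N polarizers: T = 0.7939^(N−1). Require T < 0.092 ⇒ N−1 > ln(0.092)/ln(0.7939) = 10.34, so N−1 ≥ 11 and N = 12.
Check: N=12 gives T = 0.07895 < 0.092; N=11 gives T = 0.09945.

N = 12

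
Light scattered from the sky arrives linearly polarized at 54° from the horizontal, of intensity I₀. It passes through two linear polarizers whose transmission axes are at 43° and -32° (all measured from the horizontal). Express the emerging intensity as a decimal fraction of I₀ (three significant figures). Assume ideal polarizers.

By Malus's law, I₁ = I₀ cos²(43° − 54°) = I₀ cos²(11°) = 0.9636 I₀.
I₂ = I₁ cos²(-32° − 43°) = 0.9636 I₀ · cos²(75°) = 0.06455 I₀.
Transmitted fraction = 0.06455.

≈ 0.0645 I₀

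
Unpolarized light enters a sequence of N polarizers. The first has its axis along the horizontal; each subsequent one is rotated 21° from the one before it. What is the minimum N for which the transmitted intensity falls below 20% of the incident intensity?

N = 8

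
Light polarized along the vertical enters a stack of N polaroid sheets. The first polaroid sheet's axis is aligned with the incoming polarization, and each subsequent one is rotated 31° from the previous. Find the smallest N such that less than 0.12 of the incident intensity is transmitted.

N = 8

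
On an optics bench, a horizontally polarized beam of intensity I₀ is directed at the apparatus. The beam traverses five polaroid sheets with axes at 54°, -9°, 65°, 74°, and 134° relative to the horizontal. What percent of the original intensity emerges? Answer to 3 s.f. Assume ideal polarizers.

I₁ = I₀ cos²(54° − 0°) = I₀ cos²(54°) = 0.3455 I₀.
I₂ = I₁ cos²(-9° − 54°) = 0.3455 I₀ · cos²(63°) = 0.07121 I₀.
I₃ = I₂ cos²(65° + 9°) = 0.07121 I₀ · cos²(74°) = 0.00541 I₀.
I₄ = I₃ cos²(74° − 65°) = 0.00541 I₀ · cos²(9°) = 0.005278 I₀.
I₅ = I₄ cos²(134° − 74°) = 0.005278 I₀ · cos²(60°) = 0.001319 I₀.
That is 0.1319% of the incident intensity.

≈ 0.132%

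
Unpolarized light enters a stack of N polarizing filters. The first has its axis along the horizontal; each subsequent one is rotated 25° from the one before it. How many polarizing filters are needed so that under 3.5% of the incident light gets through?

N = 15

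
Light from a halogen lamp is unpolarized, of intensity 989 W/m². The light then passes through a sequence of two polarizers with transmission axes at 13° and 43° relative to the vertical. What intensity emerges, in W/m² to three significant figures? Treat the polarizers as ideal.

I ≈ 371 W/m²

Unpolarized light through the first polarizer → I₁ = 989 W/m²/2 = 494.5 W/m², polarized at 13°.
I₂ = I₁ · cos²(30°) = 494.5 · 0.75 = 370.9 W/m².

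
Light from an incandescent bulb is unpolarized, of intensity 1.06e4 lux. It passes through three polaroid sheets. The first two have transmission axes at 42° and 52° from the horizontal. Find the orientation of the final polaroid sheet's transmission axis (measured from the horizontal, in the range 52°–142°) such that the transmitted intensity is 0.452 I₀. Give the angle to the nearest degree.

Unpolarized light through the first polarizer → I₁ = ½ I₀, now polarized at 42°.
I₂ = I₁ cos²(52° − 42°) = 0.5 I₀ · cos²(10°) = 0.4849 I₀.
Need I₃/I₀ = 0.452, so cos²(θ − 52°) = 0.452 / 0.4849 = 0.9321.
θ − 52° = arccos(√0.9321) = 15.1°, giving θ ≈ 52 + 15.1 = 67.1°.

θ ≈ 67°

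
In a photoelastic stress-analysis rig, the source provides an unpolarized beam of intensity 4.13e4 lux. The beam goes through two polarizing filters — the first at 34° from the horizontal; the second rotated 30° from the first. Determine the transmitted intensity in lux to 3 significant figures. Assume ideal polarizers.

Unpolarized light through the first polarizer → I₁ = 4.13e4 lux/2 = 2.065e+04 lux, polarized at 34°.
I₂ = I₁ · cos²(30°) = 2.065e+04 · 0.75 = 1.549e+04 lux.

I ≈ 1.55e4 lux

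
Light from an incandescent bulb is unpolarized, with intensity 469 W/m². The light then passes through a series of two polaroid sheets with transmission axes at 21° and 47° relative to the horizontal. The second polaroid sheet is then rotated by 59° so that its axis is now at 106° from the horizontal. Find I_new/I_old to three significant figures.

Before rotation:
Unpolarized light through the first polarizer → I₁ = ½ I₀, now polarized at 21°.
I₂ = I₁ cos²(47° − 21°) = 0.5 I₀ · cos²(26°) = 0.4039 I₀.
After rotation:
Unpolarized light through the first polarizer → I₁ = ½ I₀, now polarized at 21°.
I₂ = I₁ cos²(106° − 21°) = 0.5 I₀ · cos²(85°) = 0.003798 I₀.
Ratio = 0.003798 / 0.4039 = 0.009403.

I_new/I_old ≈ 0.00940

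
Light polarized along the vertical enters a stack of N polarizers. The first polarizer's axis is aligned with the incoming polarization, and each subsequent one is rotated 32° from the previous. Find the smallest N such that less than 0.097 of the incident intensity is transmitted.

First polarizer is aligned with the polarization: full transmission.
Each further stage multiplies by cos²(32°) = 0.7192.
After N polarizers: T = 0.7192^(N−1). Require T < 0.097 ⇒ N−1 > ln(0.097)/ln(0.7192) = 7.08, so N−1 ≥ 8 and N = 9.
Check: N=9 gives T = 0.07157 < 0.097; N=8 gives T = 0.09951.

N = 9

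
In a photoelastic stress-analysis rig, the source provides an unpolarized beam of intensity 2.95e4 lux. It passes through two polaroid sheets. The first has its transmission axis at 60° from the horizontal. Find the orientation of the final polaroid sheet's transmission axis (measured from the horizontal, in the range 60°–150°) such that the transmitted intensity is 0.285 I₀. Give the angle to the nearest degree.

Unpolarized light through the first polarizer → I₁ = ½ I₀, now polarized at 60°.
Need I₂/I₀ = 0.285, so cos²(θ − 60°) = 0.285 / 0.5 = 0.57.
θ − 60° = arccos(√0.57) = 41.0°, giving θ ≈ 60 + 41.0 = 101.0°.

θ ≈ 101°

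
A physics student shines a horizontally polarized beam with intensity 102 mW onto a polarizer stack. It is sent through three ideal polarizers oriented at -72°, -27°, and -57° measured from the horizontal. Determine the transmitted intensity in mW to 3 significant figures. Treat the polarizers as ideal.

I₁ = 102 mW · cos²(72°) = 9.74 mW.
I₂ = I₁ · cos²(45°) = 9.74 · 0.5 = 4.87 mW.
I₃ = I₂ · cos²(30°) = 4.87 · 0.75 = 3.653 mW.

I ≈ 3.65 mW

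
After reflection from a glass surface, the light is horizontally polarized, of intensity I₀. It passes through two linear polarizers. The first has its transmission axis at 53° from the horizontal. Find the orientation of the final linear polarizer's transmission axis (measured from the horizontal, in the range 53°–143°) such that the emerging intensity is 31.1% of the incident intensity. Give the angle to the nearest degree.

θ ≈ 75°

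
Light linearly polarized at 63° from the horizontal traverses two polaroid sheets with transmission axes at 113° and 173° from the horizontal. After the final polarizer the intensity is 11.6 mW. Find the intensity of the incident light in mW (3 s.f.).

I₀ ≈ 112 mW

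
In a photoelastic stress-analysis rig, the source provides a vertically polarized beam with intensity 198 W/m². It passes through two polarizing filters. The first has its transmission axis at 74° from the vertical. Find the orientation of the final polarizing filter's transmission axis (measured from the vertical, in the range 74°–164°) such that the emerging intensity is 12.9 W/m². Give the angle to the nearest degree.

I₁ = I₀ cos²(74° − 0°) = I₀ cos²(74°) = 0.07598 I₀.
Target fraction: 12.9 / 198 W/m² = 0.06515 of I₀.
Need I₂/I₀ = 0.06515, so cos²(θ − 74°) = 0.06515 / 0.07598 = 0.8575.
θ − 74° = arccos(√0.8575) = 22.2°, giving θ ≈ 74 + 22.2 = 96.2°.

θ ≈ 96°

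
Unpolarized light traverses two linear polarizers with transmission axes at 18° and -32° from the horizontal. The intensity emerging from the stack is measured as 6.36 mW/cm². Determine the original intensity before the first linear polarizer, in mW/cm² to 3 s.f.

I₀ ≈ 30.8 mW/cm²

Unpolarized light through the first polarizer → I₁ = ½ I₀, now polarized at 18°.
I₂ = I₁ cos²(-32° − 18°) = 0.5 I₀ · cos²(50°) = 0.2066 I₀.
So 6.36 mW/cm² = 0.2066 I₀, giving I₀ = 6.36/0.2066 = 30.79 mW/cm².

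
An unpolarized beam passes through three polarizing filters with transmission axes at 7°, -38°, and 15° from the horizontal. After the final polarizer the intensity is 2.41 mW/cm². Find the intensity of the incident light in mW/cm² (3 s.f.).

Unpolarized light through the first polarizer → I₁ = ½ I₀, now polarized at 7°.
I₂ = I₁ cos²(-38° − 7°) = 0.5 I₀ · cos²(45°) = 0.25 I₀.
I₃ = I₂ cos²(15° + 38°) = 0.25 I₀ · cos²(53°) = 0.09055 I₀.
So 2.41 mW/cm² = 0.09055 I₀, giving I₀ = 2.41/0.09055 = 26.62 mW/cm².

I₀ ≈ 26.6 mW/cm²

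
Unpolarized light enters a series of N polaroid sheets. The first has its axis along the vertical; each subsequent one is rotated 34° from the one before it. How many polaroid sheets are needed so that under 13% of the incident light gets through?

First polarizer halves the unpolarized light: factor 1/2.
Each further stage multiplies by cos²(34°) = 0.6873.
After N polarizers: T = 0.5·0.6873^(N−1). Require T < 0.13 ⇒ N−1 > ln(0.13/0.5)/ln(0.6873) = 3.59, so N−1 ≥ 4 and N = 5.
Check: N=5 gives T = 0.1116 < 0.13; N=4 gives T = 0.1623.

N = 5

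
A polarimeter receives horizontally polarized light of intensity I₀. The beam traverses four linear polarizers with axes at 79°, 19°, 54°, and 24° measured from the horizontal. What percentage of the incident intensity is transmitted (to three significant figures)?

≈ 0.458%

I₁ = I₀ cos²(79° − 0°) = I₀ cos²(79°) = 0.03641 I₀.
I₂ = I₁ cos²(19° − 79°) = 0.03641 I₀ · cos²(60°) = 0.009102 I₀.
I₃ = I₂ cos²(54° − 19°) = 0.009102 I₀ · cos²(35°) = 0.006108 I₀.
I₄ = I₃ cos²(24° − 54°) = 0.006108 I₀ · cos²(30°) = 0.004581 I₀.
That is 0.4581% of the incident intensity.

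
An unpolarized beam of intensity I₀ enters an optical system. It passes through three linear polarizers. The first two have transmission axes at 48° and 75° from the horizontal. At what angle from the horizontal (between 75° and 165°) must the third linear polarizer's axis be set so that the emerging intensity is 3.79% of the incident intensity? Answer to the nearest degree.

Unpolarized light through the first polarizer → I₁ = ½ I₀, now polarized at 48°.
I₂ = I₁ cos²(75° − 48°) = 0.5 I₀ · cos²(27°) = 0.3969 I₀.
Need I₃/I₀ = 0.0379, so cos²(θ − 75°) = 0.0379 / 0.3969 = 0.09548.
θ − 75° = arccos(√0.09548) = 72.0°, giving θ ≈ 75 + 72.0 = 147.0°.

θ ≈ 147°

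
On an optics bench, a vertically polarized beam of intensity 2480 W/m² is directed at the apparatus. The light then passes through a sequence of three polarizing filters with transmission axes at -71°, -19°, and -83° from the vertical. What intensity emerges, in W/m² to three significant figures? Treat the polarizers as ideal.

I ≈ 19.1 W/m²

I₁ = 2480 W/m² · cos²(71°) = 262.9 W/m².
I₂ = I₁ · cos²(52°) = 262.9 · 0.379 = 99.64 W/m².
I₃ = I₂ · cos²(64°) = 99.64 · 0.1922 = 19.15 W/m².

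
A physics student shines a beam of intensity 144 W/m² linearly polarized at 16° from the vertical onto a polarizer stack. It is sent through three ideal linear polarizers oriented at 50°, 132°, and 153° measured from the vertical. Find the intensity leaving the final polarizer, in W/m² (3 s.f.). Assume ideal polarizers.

I ≈ 1.67 W/m²

By Malus's law, I₁ = 144 W/m² · cos²(34°) = 98.97 W/m².
I₂ = I₁ · cos²(82°) = 98.97 · 0.01937 = 1.917 W/m².
I₃ = I₂ · cos²(21°) = 1.917 · 0.8716 = 1.671 W/m².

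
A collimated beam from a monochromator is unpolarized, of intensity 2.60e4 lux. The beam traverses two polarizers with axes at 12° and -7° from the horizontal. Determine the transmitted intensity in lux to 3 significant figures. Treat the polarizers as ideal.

Unpolarized light through the first polarizer → I₁ = 2.60e4 lux/2 = 1.3e+04 lux, polarized at 12°.
I₂ = I₁ · cos²(19°) = 1.3e+04 · 0.894 = 1.162e+04 lux.

I ≈ 1.16e4 lux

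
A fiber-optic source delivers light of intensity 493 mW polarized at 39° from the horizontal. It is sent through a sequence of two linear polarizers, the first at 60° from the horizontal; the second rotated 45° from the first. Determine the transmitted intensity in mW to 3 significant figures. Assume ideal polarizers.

I ≈ 215 mW

I₁ = 493 mW · cos²(21°) = 429.7 mW.
I₂ = I₁ · cos²(45°) = 429.7 · 0.5 = 214.8 mW.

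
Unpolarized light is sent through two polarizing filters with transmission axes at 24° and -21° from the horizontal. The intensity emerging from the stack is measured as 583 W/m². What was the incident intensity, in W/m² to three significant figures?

I₀ ≈ 2330 W/m²

Unpolarized light through the first polarizer → I₁ = ½ I₀, now polarized at 24°.
I₂ = I₁ cos²(-21° − 24°) = 0.5 I₀ · cos²(45°) = 0.25 I₀.
So 583 W/m² = 0.25 I₀, giving I₀ = 583/0.25 = 2332 W/m².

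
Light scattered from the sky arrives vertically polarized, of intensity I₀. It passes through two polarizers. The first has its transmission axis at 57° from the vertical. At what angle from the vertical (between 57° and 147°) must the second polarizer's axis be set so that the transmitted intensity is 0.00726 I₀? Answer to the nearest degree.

I₁ = I₀ cos²(57° − 0°) = I₀ cos²(57°) = 0.2966 I₀.
Need I₂/I₀ = 0.00726, so cos²(θ − 57°) = 0.00726 / 0.2966 = 0.02447.
θ − 57° = arccos(√0.02447) = 81.0°, giving θ ≈ 57 + 81.0 = 138.0°.

θ ≈ 138°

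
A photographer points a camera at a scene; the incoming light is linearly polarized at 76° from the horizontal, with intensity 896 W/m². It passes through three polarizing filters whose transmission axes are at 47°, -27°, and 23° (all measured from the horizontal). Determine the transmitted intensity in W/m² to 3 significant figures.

I ≈ 21.5 W/m²

I₁ = 896 W/m² · cos²(29°) = 685.4 W/m².
I₂ = I₁ · cos²(74°) = 685.4 · 0.07598 = 52.07 W/m².
I₃ = I₂ · cos²(50°) = 52.07 · 0.4132 = 21.52 W/m².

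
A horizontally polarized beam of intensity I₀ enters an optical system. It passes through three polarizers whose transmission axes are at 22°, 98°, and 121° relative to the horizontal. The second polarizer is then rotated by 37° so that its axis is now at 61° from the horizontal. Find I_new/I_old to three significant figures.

I_new/I_old ≈ 3.04

Before rotation:
By Malus's law, I₁ = I₀ cos²(22° − 0°) = I₀ cos²(22°) = 0.8597 I₀.
I₂ = I₁ cos²(98° − 22°) = 0.8597 I₀ · cos²(76°) = 0.05031 I₀.
I₃ = I₂ cos²(121° − 98°) = 0.05031 I₀ · cos²(23°) = 0.04263 I₀.
After rotation:
I₁ = I₀ cos²(22° − 0°) = I₀ cos²(22°) = 0.8597 I₀.
I₂ = I₁ cos²(61° − 22°) = 0.8597 I₀ · cos²(39°) = 0.5192 I₀.
I₃ = I₂ cos²(121° − 61°) = 0.5192 I₀ · cos²(60°) = 0.1298 I₀.
Ratio = 0.1298 / 0.04263 = 3.045.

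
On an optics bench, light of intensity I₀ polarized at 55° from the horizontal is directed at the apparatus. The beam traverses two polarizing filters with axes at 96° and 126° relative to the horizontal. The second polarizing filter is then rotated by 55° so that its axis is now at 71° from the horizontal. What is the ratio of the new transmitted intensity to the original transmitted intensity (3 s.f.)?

I_new/I_old ≈ 1.10

Before rotation:
I₁ = I₀ cos²(96° − 55°) = I₀ cos²(41°) = 0.5696 I₀.
I₂ = I₁ cos²(126° − 96°) = 0.5696 I₀ · cos²(30°) = 0.4272 I₀.
After rotation:
I₁ = I₀ cos²(96° − 55°) = I₀ cos²(41°) = 0.5696 I₀.
I₂ = I₁ cos²(71° − 96°) = 0.5696 I₀ · cos²(25°) = 0.4679 I₀.
Ratio = 0.4679 / 0.4272 = 1.095.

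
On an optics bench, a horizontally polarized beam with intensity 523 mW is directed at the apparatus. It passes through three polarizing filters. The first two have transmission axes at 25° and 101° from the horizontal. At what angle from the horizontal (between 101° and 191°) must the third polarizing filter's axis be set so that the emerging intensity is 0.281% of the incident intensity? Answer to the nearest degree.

I₁ = I₀ cos²(25° − 0°) = I₀ cos²(25°) = 0.8214 I₀.
I₂ = I₁ cos²(101° − 25°) = 0.8214 I₀ · cos²(76°) = 0.04807 I₀.
Need I₃/I₀ = 0.00281, so cos²(θ − 101°) = 0.00281 / 0.04807 = 0.05845.
θ − 101° = arccos(√0.05845) = 76.0°, giving θ ≈ 101 + 76.0 = 177.0°.

θ ≈ 177°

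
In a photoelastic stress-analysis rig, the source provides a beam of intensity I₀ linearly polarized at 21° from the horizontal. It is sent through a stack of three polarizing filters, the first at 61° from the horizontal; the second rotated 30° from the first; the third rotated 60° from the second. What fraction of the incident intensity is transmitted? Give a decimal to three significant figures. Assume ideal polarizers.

I₁ = I₀ cos²(61° − 21°) = I₀ cos²(40°) = 0.5868 I₀.
I₂ = I₁ cos²(30°) = 0.5868 · 0.75 I₀ = 0.4401 I₀.
I₃ = I₂ cos²(60°) = 0.4401 · 0.25 I₀ = 0.11 I₀.
Transmitted fraction = 0.11.

≈ 0.110 I₀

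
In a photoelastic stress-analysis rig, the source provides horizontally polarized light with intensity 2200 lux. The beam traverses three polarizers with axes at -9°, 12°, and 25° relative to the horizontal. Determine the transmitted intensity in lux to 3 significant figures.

I ≈ 1780 lux

I₁ = 2200 lux · cos²(9°) = 2146 lux.
I₂ = I₁ · cos²(21°) = 2146 · 0.8716 = 1871 lux.
I₃ = I₂ · cos²(13°) = 1871 · 0.9494 = 1776 lux.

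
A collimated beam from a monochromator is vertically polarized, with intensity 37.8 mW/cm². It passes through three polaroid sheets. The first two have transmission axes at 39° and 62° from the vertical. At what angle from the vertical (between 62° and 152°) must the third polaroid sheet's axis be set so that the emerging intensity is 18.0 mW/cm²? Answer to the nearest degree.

θ ≈ 77°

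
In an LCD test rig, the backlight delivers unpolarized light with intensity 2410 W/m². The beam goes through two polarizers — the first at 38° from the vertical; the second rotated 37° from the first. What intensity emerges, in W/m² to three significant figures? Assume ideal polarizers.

Unpolarized light through the first polarizer → I₁ = 2410 W/m²/2 = 1205 W/m², polarized at 38°.
I₂ = I₁ · cos²(37°) = 1205 · 0.6378 = 768.6 W/m².

I ≈ 769 W/m²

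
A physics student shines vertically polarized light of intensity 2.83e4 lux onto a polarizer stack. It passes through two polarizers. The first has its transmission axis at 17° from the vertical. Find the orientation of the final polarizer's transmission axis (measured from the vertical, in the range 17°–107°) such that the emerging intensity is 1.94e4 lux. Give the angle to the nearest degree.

θ ≈ 47°

By Malus's law, I₁ = I₀ cos²(17° − 0°) = I₀ cos²(17°) = 0.9145 I₀.
Target fraction: 1.94e4 / 2.83e4 lux = 0.6855 of I₀.
Need I₂/I₀ = 0.6855, so cos²(θ − 17°) = 0.6855 / 0.9145 = 0.7496.
θ − 17° = arccos(√0.7496) = 30.0°, giving θ ≈ 17 + 30.0 = 47.0°.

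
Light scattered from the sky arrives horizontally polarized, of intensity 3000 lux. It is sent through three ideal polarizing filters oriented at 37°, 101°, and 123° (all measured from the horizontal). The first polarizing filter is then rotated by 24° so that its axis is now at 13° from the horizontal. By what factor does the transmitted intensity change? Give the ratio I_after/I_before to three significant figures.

I_new/I_old ≈ 0.00943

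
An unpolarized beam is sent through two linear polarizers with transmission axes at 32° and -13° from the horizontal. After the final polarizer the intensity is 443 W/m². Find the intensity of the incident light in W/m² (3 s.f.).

Unpolarized light through the first polarizer → I₁ = ½ I₀, now polarized at 32°.
I₂ = I₁ cos²(-13° − 32°) = 0.5 I₀ · cos²(45°) = 0.25 I₀.
So 443 W/m² = 0.25 I₀, giving I₀ = 443/0.25 = 1772 W/m².

I₀ ≈ 1770 W/m²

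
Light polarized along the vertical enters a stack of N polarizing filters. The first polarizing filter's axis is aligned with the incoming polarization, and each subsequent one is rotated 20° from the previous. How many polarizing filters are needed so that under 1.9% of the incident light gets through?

N = 33

First polarizer is aligned with the polarization: full transmission.
Each further stage multiplies by cos²(20°) = 0.883.
After N polarizers: T = 0.883^(N−1). Require T < 0.019 ⇒ N−1 > ln(0.019)/ln(0.883) = 31.86, so N−1 ≥ 32 and N = 33.
Check: N=33 gives T = 0.01867 < 0.019; N=32 gives T = 0.02114.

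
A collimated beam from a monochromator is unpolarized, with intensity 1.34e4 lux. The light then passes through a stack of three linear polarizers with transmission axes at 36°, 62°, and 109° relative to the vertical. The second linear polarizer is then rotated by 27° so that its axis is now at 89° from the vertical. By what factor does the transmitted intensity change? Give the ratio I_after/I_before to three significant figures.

I_new/I_old ≈ 0.851

Before rotation:
Unpolarized light through the first polarizer → I₁ = ½ I₀, now polarized at 36°.
I₂ = I₁ cos²(62° − 36°) = 0.5 I₀ · cos²(26°) = 0.4039 I₀.
I₃ = I₂ cos²(109° − 62°) = 0.4039 I₀ · cos²(47°) = 0.1879 I₀.
After rotation:
Unpolarized light through the first polarizer → I₁ = ½ I₀, now polarized at 36°.
I₂ = I₁ cos²(89° − 36°) = 0.5 I₀ · cos²(53°) = 0.1811 I₀.
I₃ = I₂ cos²(109° − 89°) = 0.1811 I₀ · cos²(20°) = 0.1599 I₀.
Ratio = 0.1599 / 0.1879 = 0.8512.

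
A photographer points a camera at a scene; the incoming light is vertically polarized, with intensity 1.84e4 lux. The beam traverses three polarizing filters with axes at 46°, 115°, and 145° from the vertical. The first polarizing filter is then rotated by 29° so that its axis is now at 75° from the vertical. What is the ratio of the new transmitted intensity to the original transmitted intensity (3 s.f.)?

I_new/I_old ≈ 0.634

Before rotation:
By Malus's law, I₁ = I₀ cos²(46° − 0°) = I₀ cos²(46°) = 0.4826 I₀.
I₂ = I₁ cos²(115° − 46°) = 0.4826 I₀ · cos²(69°) = 0.06197 I₀.
I₃ = I₂ cos²(145° − 115°) = 0.06197 I₀ · cos²(30°) = 0.04648 I₀.
After rotation:
I₁ = I₀ cos²(75° − 0°) = I₀ cos²(75°) = 0.06699 I₀.
I₂ = I₁ cos²(115° − 75°) = 0.06699 I₀ · cos²(40°) = 0.03931 I₀.
I₃ = I₂ cos²(145° − 115°) = 0.03931 I₀ · cos²(30°) = 0.02948 I₀.
Ratio = 0.02948 / 0.04648 = 0.6343.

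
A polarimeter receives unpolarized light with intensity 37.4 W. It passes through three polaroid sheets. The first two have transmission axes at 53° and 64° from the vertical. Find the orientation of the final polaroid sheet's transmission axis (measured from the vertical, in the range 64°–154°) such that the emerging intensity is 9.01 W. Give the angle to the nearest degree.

Unpolarized light through the first polarizer → I₁ = ½ I₀, now polarized at 53°.
I₂ = I₁ cos²(64° − 53°) = 0.5 I₀ · cos²(11°) = 0.4818 I₀.
Target fraction: 9.01 / 37.4 W = 0.2409 of I₀.
Need I₃/I₀ = 0.2409, so cos²(θ − 64°) = 0.2409 / 0.4818 = 0.5.
θ − 64° = arccos(√0.5) = 45.0°, giving θ ≈ 64 + 45.0 = 109.0°.

θ ≈ 109°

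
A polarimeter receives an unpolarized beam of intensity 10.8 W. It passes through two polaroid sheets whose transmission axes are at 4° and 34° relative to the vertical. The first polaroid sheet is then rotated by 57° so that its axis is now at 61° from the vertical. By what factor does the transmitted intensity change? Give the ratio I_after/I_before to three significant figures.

I_new/I_old ≈ 1.06

Before rotation:
Unpolarized light through the first polarizer → I₁ = ½ I₀, now polarized at 4°.
I₂ = I₁ cos²(34° − 4°) = 0.5 I₀ · cos²(30°) = 0.375 I₀.
After rotation:
Unpolarized light through the first polarizer → I₁ = ½ I₀, now polarized at 61°.
I₂ = I₁ cos²(34° − 61°) = 0.5 I₀ · cos²(27°) = 0.3969 I₀.
Ratio = 0.3969 / 0.375 = 1.059.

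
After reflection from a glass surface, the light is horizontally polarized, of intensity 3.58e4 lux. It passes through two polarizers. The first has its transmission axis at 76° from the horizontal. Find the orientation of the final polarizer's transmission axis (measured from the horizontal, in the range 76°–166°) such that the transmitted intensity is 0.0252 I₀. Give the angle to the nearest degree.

θ ≈ 125°

I₁ = I₀ cos²(76° − 0°) = I₀ cos²(76°) = 0.05853 I₀.
Need I₂/I₀ = 0.0252, so cos²(θ − 76°) = 0.0252 / 0.05853 = 0.4306.
θ − 76° = arccos(√0.4306) = 49.0°, giving θ ≈ 76 + 49.0 = 125.0°.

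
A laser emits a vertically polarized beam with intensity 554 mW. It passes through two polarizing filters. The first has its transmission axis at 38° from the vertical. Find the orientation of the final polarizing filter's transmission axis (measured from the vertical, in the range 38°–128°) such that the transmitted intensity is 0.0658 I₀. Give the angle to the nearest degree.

θ ≈ 109°

I₁ = I₀ cos²(38° − 0°) = I₀ cos²(38°) = 0.621 I₀.
Need I₂/I₀ = 0.0658, so cos²(θ − 38°) = 0.0658 / 0.621 = 0.106.
θ − 38° = arccos(√0.106) = 71.0°, giving θ ≈ 38 + 71.0 = 109.0°.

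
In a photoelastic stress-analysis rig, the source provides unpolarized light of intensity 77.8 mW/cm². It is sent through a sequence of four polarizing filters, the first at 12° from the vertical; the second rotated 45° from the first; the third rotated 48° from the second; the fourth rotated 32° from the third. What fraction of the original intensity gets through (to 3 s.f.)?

Unpolarized light through the first polarizer → I₁ = 77.8 mW/cm²/2 = 38.9 mW/cm², polarized at 12°.
I₂ = I₁ · cos²(45°) = 38.9 · 0.5 = 19.45 mW/cm².
I₃ = I₂ · cos²(48°) = 19.45 · 0.4477 = 8.708 mW/cm².
I₄ = I₃ · cos²(32°) = 8.708 · 0.7192 = 6.263 mW/cm².
Transmitted fraction = 0.0805.

I/I₀ ≈ 0.0805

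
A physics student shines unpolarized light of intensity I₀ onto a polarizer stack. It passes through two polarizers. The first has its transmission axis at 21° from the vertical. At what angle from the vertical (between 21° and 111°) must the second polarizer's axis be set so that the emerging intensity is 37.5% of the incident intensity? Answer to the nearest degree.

θ ≈ 51°

Unpolarized light through the first polarizer → I₁ = ½ I₀, now polarized at 21°.
Need I₂/I₀ = 0.375, so cos²(θ − 21°) = 0.375 / 0.5 = 0.75.
θ − 21° = arccos(√0.75) = 30.0°, giving θ ≈ 21 + 30.0 = 51.0°.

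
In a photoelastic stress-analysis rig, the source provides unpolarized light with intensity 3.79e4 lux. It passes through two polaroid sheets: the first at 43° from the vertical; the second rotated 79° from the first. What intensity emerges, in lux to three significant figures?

I ≈ 690 lux

Unpolarized light through the first polarizer → I₁ = 3.79e4 lux/2 = 1.895e+04 lux, polarized at 43°.
I₂ = I₁ · cos²(79°) = 1.895e+04 · 0.03641 = 689.9 lux.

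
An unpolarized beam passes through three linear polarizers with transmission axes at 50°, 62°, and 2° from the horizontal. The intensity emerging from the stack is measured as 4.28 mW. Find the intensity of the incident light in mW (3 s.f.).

I₀ ≈ 35.8 mW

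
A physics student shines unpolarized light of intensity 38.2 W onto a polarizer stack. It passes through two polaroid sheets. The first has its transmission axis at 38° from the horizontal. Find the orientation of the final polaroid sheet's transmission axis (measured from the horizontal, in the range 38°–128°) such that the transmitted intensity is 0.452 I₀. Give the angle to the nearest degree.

θ ≈ 56°

Unpolarized light through the first polarizer → I₁ = ½ I₀, now polarized at 38°.
Need I₂/I₀ = 0.452, so cos²(θ − 38°) = 0.452 / 0.5 = 0.904.
θ − 38° = arccos(√0.904) = 18.0°, giving θ ≈ 38 + 18.0 = 56.0°.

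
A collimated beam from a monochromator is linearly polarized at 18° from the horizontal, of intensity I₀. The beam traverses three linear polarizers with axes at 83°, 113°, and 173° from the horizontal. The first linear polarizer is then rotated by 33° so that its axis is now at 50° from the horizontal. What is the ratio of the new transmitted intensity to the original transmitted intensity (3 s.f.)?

I_new/I_old ≈ 1.11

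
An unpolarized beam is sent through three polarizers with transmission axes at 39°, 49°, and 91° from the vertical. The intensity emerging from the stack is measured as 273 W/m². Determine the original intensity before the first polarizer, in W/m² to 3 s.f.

Unpolarized light through the first polarizer → I₁ = ½ I₀, now polarized at 39°.
I₂ = I₁ cos²(49° − 39°) = 0.5 I₀ · cos²(10°) = 0.4849 I₀.
I₃ = I₂ cos²(91° − 49°) = 0.4849 I₀ · cos²(42°) = 0.2678 I₀.
So 273 W/m² = 0.2678 I₀, giving I₀ = 273/0.2678 = 1019 W/m².

I₀ ≈ 1020 W/m²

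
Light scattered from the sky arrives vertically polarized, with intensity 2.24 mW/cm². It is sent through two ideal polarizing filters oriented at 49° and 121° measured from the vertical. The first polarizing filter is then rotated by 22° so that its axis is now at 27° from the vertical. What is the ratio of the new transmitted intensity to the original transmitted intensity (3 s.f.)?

Before rotation:
By Malus's law, I₁ = I₀ cos²(49° − 0°) = I₀ cos²(49°) = 0.4304 I₀.
I₂ = I₁ cos²(121° − 49°) = 0.4304 I₀ · cos²(72°) = 0.0411 I₀.
After rotation:
I₁ = I₀ cos²(27° − 0°) = I₀ cos²(27°) = 0.7939 I₀.
Angle between axes 1 and 2: 86°. I₂ = 0.7939 I₀ · cos²(86°) = 0.003863 I₀.
Ratio = 0.003863 / 0.0411 = 0.09399.

I_new/I_old ≈ 0.0940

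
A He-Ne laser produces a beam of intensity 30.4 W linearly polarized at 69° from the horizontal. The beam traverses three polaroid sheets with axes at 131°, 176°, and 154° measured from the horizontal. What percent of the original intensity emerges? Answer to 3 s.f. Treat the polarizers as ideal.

≈ 9.47%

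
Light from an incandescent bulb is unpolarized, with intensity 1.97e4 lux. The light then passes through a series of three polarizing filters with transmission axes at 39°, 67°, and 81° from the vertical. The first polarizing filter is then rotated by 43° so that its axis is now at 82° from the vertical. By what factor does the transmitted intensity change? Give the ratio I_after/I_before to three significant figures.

I_new/I_old ≈ 1.20

Before rotation:
Unpolarized light through the first polarizer → I₁ = ½ I₀, now polarized at 39°.
I₂ = I₁ cos²(67° − 39°) = 0.5 I₀ · cos²(28°) = 0.3898 I₀.
I₃ = I₂ cos²(81° − 67°) = 0.3898 I₀ · cos²(14°) = 0.367 I₀.
After rotation:
Unpolarized light through the first polarizer → I₁ = ½ I₀, now polarized at 82°.
I₂ = I₁ cos²(67° − 82°) = 0.5 I₀ · cos²(15°) = 0.4665 I₀.
I₃ = I₂ cos²(81° − 67°) = 0.4665 I₀ · cos²(14°) = 0.4392 I₀.
Ratio = 0.4392 / 0.367 = 1.197.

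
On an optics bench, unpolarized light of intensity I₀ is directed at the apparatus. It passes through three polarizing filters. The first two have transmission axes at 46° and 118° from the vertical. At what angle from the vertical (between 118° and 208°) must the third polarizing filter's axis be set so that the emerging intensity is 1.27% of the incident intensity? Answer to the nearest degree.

θ ≈ 177°

Unpolarized light through the first polarizer → I₁ = ½ I₀, now polarized at 46°.
I₂ = I₁ cos²(118° − 46°) = 0.5 I₀ · cos²(72°) = 0.04775 I₀.
Need I₃/I₀ = 0.0127, so cos²(θ − 118°) = 0.0127 / 0.04775 = 0.266.
θ − 118° = arccos(√0.266) = 59.0°, giving θ ≈ 118 + 59.0 = 177.0°.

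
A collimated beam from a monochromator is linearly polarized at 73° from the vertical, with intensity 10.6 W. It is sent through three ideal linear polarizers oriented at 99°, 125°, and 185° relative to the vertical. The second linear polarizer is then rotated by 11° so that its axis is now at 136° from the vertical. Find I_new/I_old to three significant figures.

I_new/I_old ≈ 1.36

Before rotation:
I₁ = I₀ cos²(99° − 73°) = I₀ cos²(26°) = 0.8078 I₀.
I₂ = I₁ cos²(125° − 99°) = 0.8078 I₀ · cos²(26°) = 0.6526 I₀.
I₃ = I₂ cos²(185° − 125°) = 0.6526 I₀ · cos²(60°) = 0.1631 I₀.
After rotation:
I₁ = I₀ cos²(99° − 73°) = I₀ cos²(26°) = 0.8078 I₀.
I₂ = I₁ cos²(136° − 99°) = 0.8078 I₀ · cos²(37°) = 0.5152 I₀.
I₃ = I₂ cos²(185° − 136°) = 0.5152 I₀ · cos²(49°) = 0.2218 I₀.
Ratio = 0.2218 / 0.1631 = 1.359.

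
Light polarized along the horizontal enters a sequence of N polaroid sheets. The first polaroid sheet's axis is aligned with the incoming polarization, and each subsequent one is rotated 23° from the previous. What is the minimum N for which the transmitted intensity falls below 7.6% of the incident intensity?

N = 17

First polarizer is aligned with the polarization: full transmission.
Each further stage multiplies by cos²(23°) = 0.8473.
After N polarizers: T = 0.8473^(N−1). Require T < 0.076 ⇒ N−1 > ln(0.076)/ln(0.8473) = 15.56, so N−1 ≥ 16 and N = 17.
Check: N=17 gives T = 0.0706 < 0.076; N=16 gives T = 0.08333.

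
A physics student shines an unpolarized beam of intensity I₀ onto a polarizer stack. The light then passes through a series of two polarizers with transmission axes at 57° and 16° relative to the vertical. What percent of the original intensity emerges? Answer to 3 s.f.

≈ 28.5%

Unpolarized light through the first polarizer → I₁ = ½ I₀, now polarized at 57°.
I₂ = I₁ cos²(16° − 57°) = 0.5 I₀ · cos²(41°) = 0.2848 I₀.
That is 28.48% of the incident intensity.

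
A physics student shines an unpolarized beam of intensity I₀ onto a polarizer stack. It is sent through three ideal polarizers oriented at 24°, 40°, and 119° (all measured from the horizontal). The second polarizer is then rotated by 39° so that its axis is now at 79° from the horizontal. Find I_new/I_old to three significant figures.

I_new/I_old ≈ 5.74

Before rotation:
Unpolarized light through the first polarizer → I₁ = ½ I₀, now polarized at 24°.
I₂ = I₁ cos²(40° − 24°) = 0.5 I₀ · cos²(16°) = 0.462 I₀.
I₃ = I₂ cos²(119° − 40°) = 0.462 I₀ · cos²(79°) = 0.01682 I₀.
After rotation:
Unpolarized light through the first polarizer → I₁ = ½ I₀, now polarized at 24°.
I₂ = I₁ cos²(79° − 24°) = 0.5 I₀ · cos²(55°) = 0.1645 I₀.
I₃ = I₂ cos²(119° − 79°) = 0.1645 I₀ · cos²(40°) = 0.09653 I₀.
Ratio = 0.09653 / 0.01682 = 5.739.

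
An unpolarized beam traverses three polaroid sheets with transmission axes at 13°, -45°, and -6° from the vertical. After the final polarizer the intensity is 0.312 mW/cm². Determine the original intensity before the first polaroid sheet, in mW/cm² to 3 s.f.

I₀ ≈ 3.68 mW/cm²

Unpolarized light through the first polarizer → I₁ = ½ I₀, now polarized at 13°.
I₂ = I₁ cos²(-45° − 13°) = 0.5 I₀ · cos²(58°) = 0.1404 I₀.
I₃ = I₂ cos²(-6° + 45°) = 0.1404 I₀ · cos²(39°) = 0.0848 I₀.
So 0.312 mW/cm² = 0.0848 I₀, giving I₀ = 0.312/0.0848 = 3.679 mW/cm².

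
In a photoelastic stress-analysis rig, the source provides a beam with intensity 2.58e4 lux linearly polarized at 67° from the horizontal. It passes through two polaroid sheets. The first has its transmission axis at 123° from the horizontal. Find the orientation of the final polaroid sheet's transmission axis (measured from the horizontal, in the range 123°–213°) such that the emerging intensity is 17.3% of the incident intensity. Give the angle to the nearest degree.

θ ≈ 165°

By Malus's law, I₁ = I₀ cos²(123° − 67°) = I₀ cos²(56°) = 0.3127 I₀.
Need I₂/I₀ = 0.173, so cos²(θ − 123°) = 0.173 / 0.3127 = 0.5533.
θ − 123° = arccos(√0.5533) = 41.9°, giving θ ≈ 123 + 41.9 = 164.9°.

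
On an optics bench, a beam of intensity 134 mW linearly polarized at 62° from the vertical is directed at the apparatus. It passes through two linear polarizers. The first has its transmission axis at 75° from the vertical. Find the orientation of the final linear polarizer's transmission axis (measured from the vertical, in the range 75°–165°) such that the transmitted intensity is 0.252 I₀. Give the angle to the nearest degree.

θ ≈ 134°

By Malus's law, I₁ = I₀ cos²(75° − 62°) = I₀ cos²(13°) = 0.9494 I₀.
Need I₂/I₀ = 0.252, so cos²(θ − 75°) = 0.252 / 0.9494 = 0.2654.
θ − 75° = arccos(√0.2654) = 59.0°, giving θ ≈ 75 + 59.0 = 134.0°.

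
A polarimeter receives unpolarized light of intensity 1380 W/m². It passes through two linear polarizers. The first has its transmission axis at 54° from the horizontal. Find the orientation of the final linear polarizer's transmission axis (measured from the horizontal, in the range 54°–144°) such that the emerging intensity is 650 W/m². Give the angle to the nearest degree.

θ ≈ 68°

Unpolarized light through the first polarizer → I₁ = ½ I₀, now polarized at 54°.
Target fraction: 650 / 1380 W/m² = 0.471 of I₀.
Need I₂/I₀ = 0.471, so cos²(θ − 54°) = 0.471 / 0.5 = 0.942.
θ − 54° = arccos(√0.942) = 13.9°, giving θ ≈ 54 + 13.9 = 67.9°.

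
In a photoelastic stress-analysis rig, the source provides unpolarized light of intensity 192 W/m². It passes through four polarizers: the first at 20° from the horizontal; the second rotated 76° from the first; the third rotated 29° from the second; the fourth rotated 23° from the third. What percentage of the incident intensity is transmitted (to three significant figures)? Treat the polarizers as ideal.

≈ 1.90%

Unpolarized light through the first polarizer → I₁ = 192 W/m²/2 = 96 W/m², polarized at 20°.
I₂ = I₁ · cos²(76°) = 96 · 0.05853 = 5.619 W/m².
I₃ = I₂ · cos²(29°) = 5.619 · 0.765 = 4.298 W/m².
I₄ = I₃ · cos²(23°) = 4.298 · 0.8473 = 3.642 W/m².
That is 1.897% of the incident intensity.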